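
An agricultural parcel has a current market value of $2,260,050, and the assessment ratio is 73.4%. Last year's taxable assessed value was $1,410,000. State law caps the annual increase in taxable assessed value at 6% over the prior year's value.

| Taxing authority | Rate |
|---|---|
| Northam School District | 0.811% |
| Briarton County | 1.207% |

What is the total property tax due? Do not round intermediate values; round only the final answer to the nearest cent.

Uncapped assessed value = $2,260,050 × 0.734 = $1,658,876.7
Cap limit = $1,410,000 × 1.06 = $1,494,600
Taxable assessed value = min($1,658,876.7, $1,494,600) = $1,494,600 (cap binds)
Northam School District: $1,494,600 × 0.00811 = $12,121.206
Briarton County: $1,494,600 × 0.01207 = $18,039.822
Total = $30,161.028

$30,161.03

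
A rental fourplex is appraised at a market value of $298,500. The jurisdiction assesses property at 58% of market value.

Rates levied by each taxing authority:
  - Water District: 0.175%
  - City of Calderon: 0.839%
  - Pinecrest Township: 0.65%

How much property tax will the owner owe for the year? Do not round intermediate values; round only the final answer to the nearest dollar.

Assessed value = $298,500 × 0.58 = $173,130
Water District: $173,130 × 0.00175 = $302.9775
City of Calderon: $173,130 × 0.00839 = $1,452.5607
Pinecrest Township: $173,130 × 0.0065 = $1,125.345
Total = $302.9775 + $1,452.5607 + $1,125.345 = $2,880.8832

$2,881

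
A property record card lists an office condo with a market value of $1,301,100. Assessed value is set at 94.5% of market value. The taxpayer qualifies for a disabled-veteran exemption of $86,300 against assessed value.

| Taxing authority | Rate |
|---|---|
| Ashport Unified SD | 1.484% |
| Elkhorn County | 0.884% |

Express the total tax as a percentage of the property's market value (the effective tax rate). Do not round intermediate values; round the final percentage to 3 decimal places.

Assessed value = $1,301,100 × 0.945 = $1,229,539.5
Taxable value = $1,229,539.5 − $86,300 = $1,143,239.5
Ashport Unified SD: $1,143,239.5 × 0.01484 = $16,965.67418
Elkhorn County: $1,143,239.5 × 0.00884 = $10,106.23718
Total tax = $27,071.91136
Effective rate = $27,071.91136 ÷ $1,301,100 = 2.081% of market value

2.081%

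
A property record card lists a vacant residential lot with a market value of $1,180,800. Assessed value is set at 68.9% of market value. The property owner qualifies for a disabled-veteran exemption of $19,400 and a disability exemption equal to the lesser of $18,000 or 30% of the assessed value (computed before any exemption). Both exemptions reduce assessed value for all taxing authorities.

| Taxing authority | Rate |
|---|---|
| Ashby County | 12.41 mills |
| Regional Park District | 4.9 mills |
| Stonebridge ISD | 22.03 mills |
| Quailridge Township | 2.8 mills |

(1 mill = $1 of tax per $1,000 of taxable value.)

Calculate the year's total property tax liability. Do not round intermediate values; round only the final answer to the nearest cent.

$32,707.85

Assessed value = $1,180,800 × 0.689 = $813,571.2
Disability exemption = min($18,000, 30% × $813,571.2) = min($18,000, $244,071.36) = $18,000 (dollar cap binds)
Taxable value = $813,571.2 − $19,400 − $18,000 = $776,171.2
Ashby County: $776,171.2 × 0.01241 = $9,632.284592
Regional Park District: $776,171.2 × 0.0049 = $3,803.23888
Stonebridge ISD: $776,171.2 × 0.02203 = $17,099.051536
Quailridge Township: $776,171.2 × 0.0028 = $2,173.27936
Total = $32,707.854368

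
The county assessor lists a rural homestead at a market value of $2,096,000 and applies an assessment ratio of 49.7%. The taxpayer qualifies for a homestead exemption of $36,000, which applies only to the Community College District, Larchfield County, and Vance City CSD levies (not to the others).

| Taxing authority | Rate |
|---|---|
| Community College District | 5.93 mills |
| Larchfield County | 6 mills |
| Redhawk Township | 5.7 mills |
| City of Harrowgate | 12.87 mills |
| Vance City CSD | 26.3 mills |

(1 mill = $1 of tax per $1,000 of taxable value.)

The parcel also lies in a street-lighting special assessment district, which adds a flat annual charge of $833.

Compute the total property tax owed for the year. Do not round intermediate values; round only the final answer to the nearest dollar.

$58,626

Assessed value = $2,096,000 × 0.497 = $1,041,712
Community College District: ($1,041,712 − $36,000) × 0.00593 = $1,005,712 × 0.00593 = $5,963.87216
Larchfield County: ($1,041,712 − $36,000) × 0.006 = $1,005,712 × 0.006 = $6,034.272
Redhawk Township: $1,041,712 × 0.0057 = $5,937.7584
City of Harrowgate: $1,041,712 × 0.01287 = $13,406.83344
Vance City CSD: ($1,041,712 − $36,000) × 0.0263 = $1,005,712 × 0.0263 = $26,450.2256
Levies subtotal = $57,792.9616
Total = $57,792.9616 + $833 = $58,625.9616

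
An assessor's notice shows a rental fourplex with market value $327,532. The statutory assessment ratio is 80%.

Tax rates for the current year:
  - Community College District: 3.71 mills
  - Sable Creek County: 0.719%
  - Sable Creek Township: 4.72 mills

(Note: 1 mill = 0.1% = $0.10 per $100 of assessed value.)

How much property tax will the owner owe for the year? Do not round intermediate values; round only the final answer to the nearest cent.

$4,092.84

Assessed value = $327,532 × 0.8 = $262,025.6
Community College District: $262,025.6 × 0.00371 = $972.114976
Sable Creek County: $262,025.6 × 0.00719 = $1,883.964064
Sable Creek Township: $262,025.6 × 0.00472 = $1,236.760832
Total = $4,092.839872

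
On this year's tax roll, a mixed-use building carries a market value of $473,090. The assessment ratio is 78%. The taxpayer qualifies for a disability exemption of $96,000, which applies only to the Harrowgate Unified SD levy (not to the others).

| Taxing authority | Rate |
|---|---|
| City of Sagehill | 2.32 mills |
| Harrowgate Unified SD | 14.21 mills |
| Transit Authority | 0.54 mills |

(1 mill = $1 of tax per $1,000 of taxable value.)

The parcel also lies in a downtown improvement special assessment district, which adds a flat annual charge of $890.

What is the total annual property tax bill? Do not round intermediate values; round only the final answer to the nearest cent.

$5,824.84

Assessed value = $473,090 × 0.78 = $369,010.2
City of Sagehill: $369,010.2 × 0.00232 = $856.103664
Harrowgate Unified SD: ($369,010.2 − $96,000) × 0.01421 = $273,010.2 × 0.01421 = $3,879.474942
Transit Authority: $369,010.2 × 0.00054 = $199.265508
Levies subtotal = $4,934.844114
Total = $4,934.844114 + $890 = $5,824.844114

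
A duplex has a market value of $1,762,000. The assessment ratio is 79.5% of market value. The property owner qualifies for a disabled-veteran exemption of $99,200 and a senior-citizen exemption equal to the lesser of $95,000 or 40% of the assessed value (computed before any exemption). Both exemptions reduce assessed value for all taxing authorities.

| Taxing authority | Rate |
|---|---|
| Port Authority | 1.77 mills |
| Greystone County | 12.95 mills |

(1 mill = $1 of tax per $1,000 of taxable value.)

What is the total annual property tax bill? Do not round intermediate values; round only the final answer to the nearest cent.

Assessed value = $1,762,000 × 0.795 = $1,400,790
Senior-citizen exemption = min($95,000, 40% × $1,400,790) = min($95,000, $560,316) = $95,000 (dollar cap binds)
Taxable value = $1,400,790 − $99,200 − $95,000 = $1,206,590
Port Authority: $1,206,590 × 0.00177 = $2,135.6643
Greystone County: $1,206,590 × 0.01295 = $15,625.3405
Total = $17,761.0048

$17,761.00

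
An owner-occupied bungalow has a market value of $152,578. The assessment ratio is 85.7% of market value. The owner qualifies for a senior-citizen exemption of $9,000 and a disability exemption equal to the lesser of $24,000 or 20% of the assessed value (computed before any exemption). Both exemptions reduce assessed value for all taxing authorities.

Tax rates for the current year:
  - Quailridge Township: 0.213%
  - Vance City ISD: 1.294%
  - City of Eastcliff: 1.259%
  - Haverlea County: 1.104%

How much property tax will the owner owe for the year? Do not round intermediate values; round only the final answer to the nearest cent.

$3,783.29

Assessed value = $152,578 × 0.857 = $130,759.346
Disability exemption = min($24,000, 20% × $130,759.346) = min($24,000, $26,151.8692) = $24,000 (dollar cap binds)
Taxable value = $130,759.346 − $9,000 − $24,000 = $97,759.346
Quailridge Township: $97,759.346 × 0.00213 = $208.22740698
Vance City ISD: $97,759.346 × 0.01294 = $1,265.00593724
City of Eastcliff: $97,759.346 × 0.01259 = $1,230.79016614
Haverlea County: $97,759.346 × 0.01104 = $1,079.26317984
Total = $3,783.2866902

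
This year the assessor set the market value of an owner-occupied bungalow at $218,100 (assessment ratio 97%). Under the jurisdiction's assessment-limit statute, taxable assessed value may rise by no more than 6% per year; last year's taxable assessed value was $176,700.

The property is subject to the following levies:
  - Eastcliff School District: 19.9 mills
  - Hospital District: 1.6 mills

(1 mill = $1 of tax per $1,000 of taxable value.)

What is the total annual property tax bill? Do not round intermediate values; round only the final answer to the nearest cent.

$4,026.99

Uncapped assessed value = $218,100 × 0.97 = $211,557
Cap limit = $176,700 × 1.06 = $187,302
Taxable assessed value = min($211,557, $187,302) = $187,302 (cap binds)
Eastcliff School District: $187,302 × 0.0199 = $3,727.3098
Hospital District: $187,302 × 0.0016 = $299.6832
Total = $4,026.993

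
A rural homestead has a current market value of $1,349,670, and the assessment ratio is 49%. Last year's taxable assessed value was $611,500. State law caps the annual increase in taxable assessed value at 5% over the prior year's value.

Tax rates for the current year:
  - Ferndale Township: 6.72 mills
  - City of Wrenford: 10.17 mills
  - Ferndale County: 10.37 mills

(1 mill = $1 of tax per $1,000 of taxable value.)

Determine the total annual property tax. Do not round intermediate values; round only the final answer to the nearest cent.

$17,502.96

Uncapped assessed value = $1,349,670 × 0.49 = $661,338.3
Cap limit = $611,500 × 1.05 = $642,075
Taxable assessed value = min($661,338.3, $642,075) = $642,075 (cap binds)
Ferndale Township: $642,075 × 0.00672 = $4,314.744
City of Wrenford: $642,075 × 0.01017 = $6,529.90275
Ferndale County: $642,075 × 0.01037 = $6,658.31775
Total = $17,502.9645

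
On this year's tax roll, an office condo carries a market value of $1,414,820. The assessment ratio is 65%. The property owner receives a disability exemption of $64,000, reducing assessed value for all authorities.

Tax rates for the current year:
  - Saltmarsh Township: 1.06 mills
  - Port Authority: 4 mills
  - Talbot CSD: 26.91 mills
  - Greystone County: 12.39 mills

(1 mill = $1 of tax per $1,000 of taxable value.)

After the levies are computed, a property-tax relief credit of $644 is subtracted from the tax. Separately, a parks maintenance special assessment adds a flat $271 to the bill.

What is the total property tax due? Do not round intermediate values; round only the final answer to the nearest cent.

Assessed value = $1,414,820 × 0.65 = $919,633
Taxable value = $919,633 − $64,000 = $855,633
Saltmarsh Township: $855,633 × 0.00106 = $906.97098
Port Authority: $855,633 × 0.004 = $3,422.532
Talbot CSD: $855,633 × 0.02691 = $23,025.08403
Greystone County: $855,633 × 0.01239 = $10,601.29287
Levies subtotal = $37,955.87988
After credit = $37,955.87988 − $644 = $37,311.87988
Total = $37,311.87988 + $271 = $37,582.87988

$37,582.88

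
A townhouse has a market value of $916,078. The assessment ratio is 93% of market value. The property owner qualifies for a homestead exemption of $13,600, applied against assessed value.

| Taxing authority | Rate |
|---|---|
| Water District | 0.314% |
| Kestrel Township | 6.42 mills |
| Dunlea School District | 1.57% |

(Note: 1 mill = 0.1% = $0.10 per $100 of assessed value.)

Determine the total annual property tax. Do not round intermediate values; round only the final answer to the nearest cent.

Assessed value = $916,078 × 0.93 = $851,952.54
Taxable value = $851,952.54 − $13,600 = $838,352.54
Water District: $838,352.54 × 0.00314 = $2,632.4269756
Kestrel Township: $838,352.54 × 0.00642 = $5,382.2233068
Dunlea School District: $838,352.54 × 0.0157 = $13,162.134878
Total = $21,176.7851604

$21,176.79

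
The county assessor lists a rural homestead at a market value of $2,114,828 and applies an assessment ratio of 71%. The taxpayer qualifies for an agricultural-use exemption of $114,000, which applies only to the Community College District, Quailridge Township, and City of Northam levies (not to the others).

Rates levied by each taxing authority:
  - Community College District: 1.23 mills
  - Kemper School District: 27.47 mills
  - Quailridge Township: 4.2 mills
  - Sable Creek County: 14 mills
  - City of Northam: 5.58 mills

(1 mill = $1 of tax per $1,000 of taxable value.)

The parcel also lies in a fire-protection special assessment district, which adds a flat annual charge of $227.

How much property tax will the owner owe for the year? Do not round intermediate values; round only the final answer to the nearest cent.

Assessed value = $2,114,828 × 0.71 = $1,501,527.88
Community College District: ($1,501,527.88 − $114,000) × 0.00123 = $1,387,527.88 × 0.00123 = $1,706.6592924
Kemper School District: $1,501,527.88 × 0.02747 = $41,246.9708636
Quailridge Township: ($1,501,527.88 − $114,000) × 0.0042 = $1,387,527.88 × 0.0042 = $5,827.617096
Sable Creek County: $1,501,527.88 × 0.014 = $21,021.39032
City of Northam: ($1,501,527.88 − $114,000) × 0.00558 = $1,387,527.88 × 0.00558 = $7,742.4055704
Levies subtotal = $77,545.0431424
Total = $77,545.0431424 + $227 = $77,772.0431424

$77,772.04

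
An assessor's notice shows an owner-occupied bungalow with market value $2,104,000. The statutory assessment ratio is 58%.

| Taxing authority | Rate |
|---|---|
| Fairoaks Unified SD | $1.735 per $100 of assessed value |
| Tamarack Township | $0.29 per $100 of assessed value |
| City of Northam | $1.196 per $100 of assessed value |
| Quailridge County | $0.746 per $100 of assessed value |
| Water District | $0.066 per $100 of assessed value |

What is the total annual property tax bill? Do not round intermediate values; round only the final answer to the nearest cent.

Assessed value = $2,104,000 × 0.58 = $1,220,320
Fairoaks Unified SD: $1,220,320 × 0.01735 = $21,172.552
Tamarack Township: $1,220,320 × 0.0029 = $3,538.928
City of Northam: $1,220,320 × 0.01196 = $14,595.0272
Quailridge County: $1,220,320 × 0.00746 = $9,103.5872
Water District: $1,220,320 × 0.00066 = $805.4112
Total = $21,172.552 + $3,538.928 + $14,595.0272 + $9,103.5872 + $805.4112 = $49,215.5056

$49,215.51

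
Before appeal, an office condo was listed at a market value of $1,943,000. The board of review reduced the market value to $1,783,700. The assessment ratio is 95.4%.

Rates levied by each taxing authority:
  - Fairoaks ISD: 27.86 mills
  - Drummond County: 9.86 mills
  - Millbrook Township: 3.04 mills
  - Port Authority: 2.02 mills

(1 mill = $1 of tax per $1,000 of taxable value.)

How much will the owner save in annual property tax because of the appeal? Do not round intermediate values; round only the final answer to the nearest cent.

Old assessed value = $1,943,000 × 0.954 = $1,853,622
New assessed value = $1,783,700 × 0.954 = $1,701,649.8
Combined rate = 0.02786 + 0.00986 + 0.00304 + 0.00202 = 0.04278
Old tax = $1,853,622 × 0.04278 = $79,297.94916
New tax = $1,701,649.8 × 0.04278 = $72,796.578444
Reduction = $79,297.94916 − $72,796.578444 = $6,501.370716

$6,501.37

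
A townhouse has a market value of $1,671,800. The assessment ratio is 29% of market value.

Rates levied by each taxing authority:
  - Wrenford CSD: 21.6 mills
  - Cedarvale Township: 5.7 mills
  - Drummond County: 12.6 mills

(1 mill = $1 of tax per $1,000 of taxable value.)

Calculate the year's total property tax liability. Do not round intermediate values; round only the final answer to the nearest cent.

Assessed value = $1,671,800 × 0.29 = $484,822
Wrenford CSD: $484,822 × 0.0216 = $10,472.1552
Cedarvale Township: $484,822 × 0.0057 = $2,763.4854
Drummond County: $484,822 × 0.0126 = $6,108.7572
Total = $10,472.1552 + $2,763.4854 + $6,108.7572 = $19,344.3978

$19,344.40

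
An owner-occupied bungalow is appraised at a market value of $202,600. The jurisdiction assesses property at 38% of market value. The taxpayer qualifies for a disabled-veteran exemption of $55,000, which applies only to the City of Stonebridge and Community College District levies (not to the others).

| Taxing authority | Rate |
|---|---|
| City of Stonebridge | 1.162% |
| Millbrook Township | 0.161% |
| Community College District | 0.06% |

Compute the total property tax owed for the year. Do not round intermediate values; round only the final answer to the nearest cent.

$392.64

Assessed value = $202,600 × 0.38 = $76,988
City of Stonebridge: ($76,988 − $55,000) × 0.01162 = $21,988 × 0.01162 = $255.50056
Millbrook Township: $76,988 × 0.00161 = $123.95068
Community College District: ($76,988 − $55,000) × 0.0006 = $21,988 × 0.0006 = $13.1928
Total = $392.64404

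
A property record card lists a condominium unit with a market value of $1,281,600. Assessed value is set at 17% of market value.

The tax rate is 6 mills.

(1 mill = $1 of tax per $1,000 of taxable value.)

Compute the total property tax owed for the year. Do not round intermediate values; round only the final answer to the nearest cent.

Assessed value = $1,281,600 × 0.17 = $217,872
Tax = $217,872 × 0.006 = $1,307.232

$1,307.23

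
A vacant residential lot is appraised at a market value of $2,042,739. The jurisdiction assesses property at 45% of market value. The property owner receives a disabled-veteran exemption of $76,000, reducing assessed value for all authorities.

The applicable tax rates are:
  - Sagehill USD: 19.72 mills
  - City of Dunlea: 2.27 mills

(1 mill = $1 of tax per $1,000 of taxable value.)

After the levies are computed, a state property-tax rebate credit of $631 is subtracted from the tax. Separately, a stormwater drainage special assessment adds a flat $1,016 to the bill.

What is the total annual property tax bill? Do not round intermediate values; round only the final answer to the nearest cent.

Assessed value = $2,042,739 × 0.45 = $919,232.55
Taxable value = $919,232.55 − $76,000 = $843,232.55
Sagehill USD: $843,232.55 × 0.01972 = $16,628.545886
City of Dunlea: $843,232.55 × 0.00227 = $1,914.1378885
Levies subtotal = $18,542.6837745
After credit = $18,542.6837745 − $631 = $17,911.6837745
Total = $17,911.6837745 + $1,016 = $18,927.6837745

$18,927.68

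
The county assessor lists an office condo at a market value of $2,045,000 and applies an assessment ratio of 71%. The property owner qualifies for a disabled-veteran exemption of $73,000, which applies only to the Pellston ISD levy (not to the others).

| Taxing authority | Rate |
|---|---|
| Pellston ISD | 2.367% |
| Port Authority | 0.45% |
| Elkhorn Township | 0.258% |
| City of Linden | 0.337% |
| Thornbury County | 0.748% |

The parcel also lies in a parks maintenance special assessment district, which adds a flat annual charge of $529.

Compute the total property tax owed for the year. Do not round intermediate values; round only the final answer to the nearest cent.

Assessed value = $2,045,000 × 0.71 = $1,451,950
Pellston ISD: ($1,451,950 − $73,000) × 0.02367 = $1,378,950 × 0.02367 = $32,639.7465
Port Authority: $1,451,950 × 0.0045 = $6,533.775
Elkhorn Township: $1,451,950 × 0.00258 = $3,746.031
City of Linden: $1,451,950 × 0.00337 = $4,893.0715
Thornbury County: $1,451,950 × 0.00748 = $10,860.586
Levies subtotal = $58,673.21
Total = $58,673.21 + $529 = $59,202.21

$59,202.21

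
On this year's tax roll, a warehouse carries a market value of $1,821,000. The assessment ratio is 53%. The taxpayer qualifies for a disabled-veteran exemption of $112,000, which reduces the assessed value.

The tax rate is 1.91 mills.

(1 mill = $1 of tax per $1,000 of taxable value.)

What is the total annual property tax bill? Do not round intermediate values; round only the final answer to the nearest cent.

Assessed value = $1,821,000 × 0.53 = $965,130
Taxable value = $965,130 − $112,000 = $853,130
Tax = $853,130 × 0.00191 = $1,629.4783

$1,629.48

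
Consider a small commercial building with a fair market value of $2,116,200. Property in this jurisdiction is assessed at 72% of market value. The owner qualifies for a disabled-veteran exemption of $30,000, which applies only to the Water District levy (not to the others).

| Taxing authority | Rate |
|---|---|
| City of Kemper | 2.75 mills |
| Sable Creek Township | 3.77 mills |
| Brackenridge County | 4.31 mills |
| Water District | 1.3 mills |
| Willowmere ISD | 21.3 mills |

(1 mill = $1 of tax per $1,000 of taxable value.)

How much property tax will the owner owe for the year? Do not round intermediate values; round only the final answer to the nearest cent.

Assessed value = $2,116,200 × 0.72 = $1,523,664
City of Kemper: $1,523,664 × 0.00275 = $4,190.076
Sable Creek Township: $1,523,664 × 0.00377 = $5,744.21328
Brackenridge County: $1,523,664 × 0.00431 = $6,566.99184
Water District: ($1,523,664 − $30,000) × 0.0013 = $1,493,664 × 0.0013 = $1,941.7632
Willowmere ISD: $1,523,664 × 0.0213 = $32,454.0432
Total = $50,897.08752

$50,897.09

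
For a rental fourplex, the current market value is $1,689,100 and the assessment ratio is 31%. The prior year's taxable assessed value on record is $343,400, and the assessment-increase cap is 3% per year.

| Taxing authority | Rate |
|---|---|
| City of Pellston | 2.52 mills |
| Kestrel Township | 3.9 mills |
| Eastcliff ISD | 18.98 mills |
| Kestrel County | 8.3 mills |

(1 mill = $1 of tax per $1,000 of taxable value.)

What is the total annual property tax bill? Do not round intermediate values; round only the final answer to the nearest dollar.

$11,920

Uncapped assessed value = $1,689,100 × 0.31 = $523,621
Cap limit = $343,400 × 1.03 = $353,702
Taxable assessed value = min($523,621, $353,702) = $353,702 (cap binds)
City of Pellston: $353,702 × 0.00252 = $891.32904
Kestrel Township: $353,702 × 0.0039 = $1,379.4378
Eastcliff ISD: $353,702 × 0.01898 = $6,713.26396
Kestrel County: $353,702 × 0.0083 = $2,935.7266
Total = $11,919.7574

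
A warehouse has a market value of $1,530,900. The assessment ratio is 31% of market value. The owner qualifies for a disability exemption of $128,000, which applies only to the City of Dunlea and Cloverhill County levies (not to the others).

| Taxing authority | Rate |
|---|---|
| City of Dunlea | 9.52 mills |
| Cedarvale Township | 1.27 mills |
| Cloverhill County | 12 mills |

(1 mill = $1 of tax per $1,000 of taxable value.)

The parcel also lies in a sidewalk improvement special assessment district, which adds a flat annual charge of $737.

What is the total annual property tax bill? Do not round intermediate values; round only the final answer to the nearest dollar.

Assessed value = $1,530,900 × 0.31 = $474,579
City of Dunlea: ($474,579 − $128,000) × 0.00952 = $346,579 × 0.00952 = $3,299.43208
Cedarvale Township: $474,579 × 0.00127 = $602.71533
Cloverhill County: ($474,579 − $128,000) × 0.012 = $346,579 × 0.012 = $4,158.948
Levies subtotal = $8,061.09541
Total = $8,061.09541 + $737 = $8,798.09541

$8,798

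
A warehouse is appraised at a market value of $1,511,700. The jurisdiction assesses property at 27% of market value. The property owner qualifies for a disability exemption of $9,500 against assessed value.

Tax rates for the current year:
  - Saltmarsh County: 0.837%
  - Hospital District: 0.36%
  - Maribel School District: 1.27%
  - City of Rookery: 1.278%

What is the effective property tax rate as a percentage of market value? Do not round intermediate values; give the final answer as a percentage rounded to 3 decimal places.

Assessed value = $1,511,700 × 0.27 = $408,159
Taxable value = $408,159 − $9,500 = $398,659
Saltmarsh County: $398,659 × 0.00837 = $3,336.77583
Hospital District: $398,659 × 0.0036 = $1,435.1724
Maribel School District: $398,659 × 0.0127 = $5,062.9693
City of Rookery: $398,659 × 0.01278 = $5,094.86202
Total tax = $14,929.77955
Effective rate = $14,929.77955 ÷ $1,511,700 = 0.988% of market value

0.988%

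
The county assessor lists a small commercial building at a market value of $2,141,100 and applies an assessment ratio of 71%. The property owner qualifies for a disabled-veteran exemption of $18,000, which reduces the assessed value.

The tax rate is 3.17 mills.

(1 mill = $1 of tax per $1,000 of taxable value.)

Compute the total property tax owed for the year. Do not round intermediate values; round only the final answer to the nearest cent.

$4,761.91

Assessed value = $2,141,100 × 0.71 = $1,520,181
Taxable value = $1,520,181 − $18,000 = $1,502,181
Tax = $1,502,181 × 0.00317 = $4,761.91377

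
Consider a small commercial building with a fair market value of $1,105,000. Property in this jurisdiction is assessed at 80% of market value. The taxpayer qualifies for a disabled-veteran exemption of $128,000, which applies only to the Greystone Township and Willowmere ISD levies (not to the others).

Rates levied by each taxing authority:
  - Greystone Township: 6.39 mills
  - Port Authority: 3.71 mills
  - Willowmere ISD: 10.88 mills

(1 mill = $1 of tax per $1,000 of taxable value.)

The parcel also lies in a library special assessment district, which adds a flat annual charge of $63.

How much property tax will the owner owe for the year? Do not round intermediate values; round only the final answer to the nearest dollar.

Assessed value = $1,105,000 × 0.8 = $884,000
Greystone Township: ($884,000 − $128,000) × 0.00639 = $756,000 × 0.00639 = $4,830.84
Port Authority: $884,000 × 0.00371 = $3,279.64
Willowmere ISD: ($884,000 − $128,000) × 0.01088 = $756,000 × 0.01088 = $8,225.28
Levies subtotal = $16,335.76
Total = $16,335.76 + $63 = $16,398.76

$16,399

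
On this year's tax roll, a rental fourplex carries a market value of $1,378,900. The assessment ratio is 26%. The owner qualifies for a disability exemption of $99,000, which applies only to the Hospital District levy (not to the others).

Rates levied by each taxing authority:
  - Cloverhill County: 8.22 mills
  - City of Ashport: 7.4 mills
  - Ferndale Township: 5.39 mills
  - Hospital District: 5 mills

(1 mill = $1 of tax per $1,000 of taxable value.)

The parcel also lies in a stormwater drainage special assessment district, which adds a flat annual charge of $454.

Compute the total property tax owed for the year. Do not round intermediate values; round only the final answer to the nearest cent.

$9,283.95

Assessed value = $1,378,900 × 0.26 = $358,514
Cloverhill County: $358,514 × 0.00822 = $2,946.98508
City of Ashport: $358,514 × 0.0074 = $2,653.0036
Ferndale Township: $358,514 × 0.00539 = $1,932.39046
Hospital District: ($358,514 − $99,000) × 0.005 = $259,514 × 0.005 = $1,297.57
Levies subtotal = $8,829.94914
Total = $8,829.94914 + $454 = $9,283.94914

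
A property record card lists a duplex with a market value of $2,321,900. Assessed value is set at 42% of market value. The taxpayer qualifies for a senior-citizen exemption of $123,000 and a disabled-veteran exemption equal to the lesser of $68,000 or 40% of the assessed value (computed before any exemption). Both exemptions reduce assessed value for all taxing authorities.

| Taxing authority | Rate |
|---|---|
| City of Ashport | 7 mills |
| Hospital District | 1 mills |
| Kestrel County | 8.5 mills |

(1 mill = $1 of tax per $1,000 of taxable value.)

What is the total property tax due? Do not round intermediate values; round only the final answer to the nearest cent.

$12,939.27

Assessed value = $2,321,900 × 0.42 = $975,198
Disabled-veteran exemption = min($68,000, 40% × $975,198) = min($68,000, $390,079.2) = $68,000 (dollar cap binds)
Taxable value = $975,198 − $123,000 − $68,000 = $784,198
City of Ashport: $784,198 × 0.007 = $5,489.386
Hospital District: $784,198 × 0.001 = $784.198
Kestrel County: $784,198 × 0.0085 = $6,665.683
Total = $12,939.267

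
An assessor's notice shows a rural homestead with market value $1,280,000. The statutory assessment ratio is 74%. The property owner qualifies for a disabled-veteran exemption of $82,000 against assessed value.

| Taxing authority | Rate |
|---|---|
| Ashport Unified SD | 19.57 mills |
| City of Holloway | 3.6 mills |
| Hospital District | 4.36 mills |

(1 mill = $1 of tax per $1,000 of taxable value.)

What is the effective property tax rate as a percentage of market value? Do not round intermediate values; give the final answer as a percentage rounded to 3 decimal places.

Assessed value = $1,280,000 × 0.74 = $947,200
Taxable value = $947,200 − $82,000 = $865,200
Ashport Unified SD: $865,200 × 0.01957 = $16,931.964
City of Holloway: $865,200 × 0.0036 = $3,114.72
Hospital District: $865,200 × 0.00436 = $3,772.272
Total tax = $23,818.956
Effective rate = $23,818.956 ÷ $1,280,000 = 1.861% of market value

1.861%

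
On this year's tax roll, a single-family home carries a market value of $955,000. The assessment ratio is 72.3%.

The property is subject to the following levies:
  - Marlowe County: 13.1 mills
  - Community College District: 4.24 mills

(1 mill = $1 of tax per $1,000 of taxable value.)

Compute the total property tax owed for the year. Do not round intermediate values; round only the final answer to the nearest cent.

Assessed value = $955,000 × 0.723 = $690,465
Marlowe County: $690,465 × 0.0131 = $9,045.0915
Community College District: $690,465 × 0.00424 = $2,927.5716
Total = $9,045.0915 + $2,927.5716 = $11,972.6631

$11,972.66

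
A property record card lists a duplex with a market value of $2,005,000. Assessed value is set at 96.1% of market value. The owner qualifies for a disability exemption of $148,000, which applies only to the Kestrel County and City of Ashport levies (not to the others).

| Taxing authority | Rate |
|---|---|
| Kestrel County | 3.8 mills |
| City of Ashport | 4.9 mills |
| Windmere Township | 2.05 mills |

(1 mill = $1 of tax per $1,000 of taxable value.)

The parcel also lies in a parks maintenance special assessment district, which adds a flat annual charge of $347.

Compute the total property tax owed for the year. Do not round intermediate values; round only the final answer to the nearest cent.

Assessed value = $2,005,000 × 0.961 = $1,926,805
Kestrel County: ($1,926,805 − $148,000) × 0.0038 = $1,778,805 × 0.0038 = $6,759.459
City of Ashport: ($1,926,805 − $148,000) × 0.0049 = $1,778,805 × 0.0049 = $8,716.1445
Windmere Township: $1,926,805 × 0.00205 = $3,949.95025
Levies subtotal = $19,425.55375
Total = $19,425.55375 + $347 = $19,772.55375

$19,772.55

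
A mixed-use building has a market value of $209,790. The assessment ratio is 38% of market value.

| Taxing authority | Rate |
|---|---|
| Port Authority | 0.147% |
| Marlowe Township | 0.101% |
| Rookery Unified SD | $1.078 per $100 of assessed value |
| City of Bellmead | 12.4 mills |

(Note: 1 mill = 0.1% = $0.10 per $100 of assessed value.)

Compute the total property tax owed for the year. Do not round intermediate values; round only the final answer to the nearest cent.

Assessed value = $209,790 × 0.38 = $79,720.2
Port Authority: $79,720.2 × 0.00147 = $117.188694
Marlowe Township: $79,720.2 × 0.00101 = $80.517402
Rookery Unified SD: $79,720.2 × 0.01078 = $859.383756
City of Bellmead: $79,720.2 × 0.0124 = $988.53048
Total = $2,045.620332

$2,045.62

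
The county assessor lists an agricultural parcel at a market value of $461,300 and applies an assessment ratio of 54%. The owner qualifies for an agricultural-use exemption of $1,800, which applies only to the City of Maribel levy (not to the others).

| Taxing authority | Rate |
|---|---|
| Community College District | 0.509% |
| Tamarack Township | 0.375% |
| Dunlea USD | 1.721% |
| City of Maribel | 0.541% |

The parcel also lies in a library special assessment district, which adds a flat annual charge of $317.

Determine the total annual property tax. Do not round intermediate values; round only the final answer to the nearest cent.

Assessed value = $461,300 × 0.54 = $249,102
Community College District: $249,102 × 0.00509 = $1,267.92918
Tamarack Township: $249,102 × 0.00375 = $934.1325
Dunlea USD: $249,102 × 0.01721 = $4,287.04542
City of Maribel: ($249,102 − $1,800) × 0.00541 = $247,302 × 0.00541 = $1,337.90382
Levies subtotal = $7,827.01092
Total = $7,827.01092 + $317 = $8,144.01092

$8,144.01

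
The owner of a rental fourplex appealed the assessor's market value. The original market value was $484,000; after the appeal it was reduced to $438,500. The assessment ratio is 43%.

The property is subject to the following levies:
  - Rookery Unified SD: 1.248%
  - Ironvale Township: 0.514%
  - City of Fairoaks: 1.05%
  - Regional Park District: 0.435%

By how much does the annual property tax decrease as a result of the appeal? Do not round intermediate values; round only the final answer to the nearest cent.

$635.28

Old assessed value = $484,000 × 0.43 = $208,120
New assessed value = $438,500 × 0.43 = $188,555
Combined rate = 0.01248 + 0.00514 + 0.0105 + 0.00435 = 0.03247
Old tax = $208,120 × 0.03247 = $6,757.6564
New tax = $188,555 × 0.03247 = $6,122.38085
Reduction = $6,757.6564 − $6,122.38085 = $635.27555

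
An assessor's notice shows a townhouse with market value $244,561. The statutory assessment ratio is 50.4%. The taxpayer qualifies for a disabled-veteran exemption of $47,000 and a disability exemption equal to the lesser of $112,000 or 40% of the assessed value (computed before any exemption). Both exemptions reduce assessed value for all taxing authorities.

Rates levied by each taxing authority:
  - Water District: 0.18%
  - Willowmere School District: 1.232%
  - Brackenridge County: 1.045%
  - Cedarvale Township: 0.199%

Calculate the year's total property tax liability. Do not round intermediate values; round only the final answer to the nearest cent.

$715.93

Assessed value = $244,561 × 0.504 = $123,258.744
Disability exemption = min($112,000, 40% × $123,258.744) = min($112,000, $49,303.4976) = $49,303.4976 (percentage binds)
Taxable value = $123,258.744 − $47,000 − $49,303.4976 = $26,955.2464
Water District: $26,955.2464 × 0.0018 = $48.51944352
Willowmere School District: $26,955.2464 × 0.01232 = $332.088635648
Brackenridge County: $26,955.2464 × 0.01045 = $281.68232488
Cedarvale Township: $26,955.2464 × 0.00199 = $53.640940336
Total = $715.931344384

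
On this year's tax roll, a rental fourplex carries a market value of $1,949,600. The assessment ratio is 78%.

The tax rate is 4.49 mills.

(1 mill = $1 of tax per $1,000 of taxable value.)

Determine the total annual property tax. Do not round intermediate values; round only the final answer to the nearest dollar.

Assessed value = $1,949,600 × 0.78 = $1,520,688
Tax = $1,520,688 × 0.00449 = $6,827.88912

$6,828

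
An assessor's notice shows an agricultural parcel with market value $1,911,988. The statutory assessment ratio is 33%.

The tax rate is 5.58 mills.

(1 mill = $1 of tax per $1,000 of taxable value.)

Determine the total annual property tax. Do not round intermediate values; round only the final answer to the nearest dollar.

$3,521

Assessed value = $1,911,988 × 0.33 = $630,956.04
Tax = $630,956.04 × 0.00558 = $3,520.7347032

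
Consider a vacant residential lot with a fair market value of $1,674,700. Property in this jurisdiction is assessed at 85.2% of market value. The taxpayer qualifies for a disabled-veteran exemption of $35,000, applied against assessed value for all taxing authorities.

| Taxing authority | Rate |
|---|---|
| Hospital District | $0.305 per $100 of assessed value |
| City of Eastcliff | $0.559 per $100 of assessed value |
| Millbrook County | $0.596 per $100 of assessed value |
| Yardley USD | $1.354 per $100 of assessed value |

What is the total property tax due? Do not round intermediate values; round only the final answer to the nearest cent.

$39,166.50

Assessed value = $1,674,700 × 0.852 = $1,426,844.4
Taxable value = $1,426,844.4 − $35,000 = $1,391,844.4
Hospital District: $1,391,844.4 × 0.00305 = $4,245.12542
City of Eastcliff: $1,391,844.4 × 0.00559 = $7,780.410196
Millbrook County: $1,391,844.4 × 0.00596 = $8,295.392624
Yardley USD: $1,391,844.4 × 0.01354 = $18,845.573176
Total = $4,245.12542 + $7,780.410196 + $8,295.392624 + $18,845.573176 = $39,166.501416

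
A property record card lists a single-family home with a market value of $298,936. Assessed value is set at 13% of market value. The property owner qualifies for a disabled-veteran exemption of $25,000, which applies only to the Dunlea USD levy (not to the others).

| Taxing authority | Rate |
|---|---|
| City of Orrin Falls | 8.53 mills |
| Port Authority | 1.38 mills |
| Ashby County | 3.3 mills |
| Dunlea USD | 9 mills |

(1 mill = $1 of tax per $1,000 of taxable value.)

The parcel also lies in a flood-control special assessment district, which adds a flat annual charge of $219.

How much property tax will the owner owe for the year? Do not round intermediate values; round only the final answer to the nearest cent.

Assessed value = $298,936 × 0.13 = $38,861.68
City of Orrin Falls: $38,861.68 × 0.00853 = $331.4901304
Port Authority: $38,861.68 × 0.00138 = $53.6291184
Ashby County: $38,861.68 × 0.0033 = $128.243544
Dunlea USD: ($38,861.68 − $25,000) × 0.009 = $13,861.68 × 0.009 = $124.75512
Levies subtotal = $638.1179128
Total = $638.1179128 + $219 = $857.1179128

$857.12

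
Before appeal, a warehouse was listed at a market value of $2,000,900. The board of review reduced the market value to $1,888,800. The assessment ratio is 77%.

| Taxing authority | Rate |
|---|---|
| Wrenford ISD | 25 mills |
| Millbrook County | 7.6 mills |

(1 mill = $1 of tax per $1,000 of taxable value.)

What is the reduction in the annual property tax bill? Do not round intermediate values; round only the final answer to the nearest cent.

Old assessed value = $2,000,900 × 0.77 = $1,540,693
New assessed value = $1,888,800 × 0.77 = $1,454,376
Combined rate = 0.025 + 0.0076 = 0.0326
Old tax = $1,540,693 × 0.0326 = $50,226.5918
New tax = $1,454,376 × 0.0326 = $47,412.6576
Reduction = $50,226.5918 − $47,412.6576 = $2,813.9342

$2,813.93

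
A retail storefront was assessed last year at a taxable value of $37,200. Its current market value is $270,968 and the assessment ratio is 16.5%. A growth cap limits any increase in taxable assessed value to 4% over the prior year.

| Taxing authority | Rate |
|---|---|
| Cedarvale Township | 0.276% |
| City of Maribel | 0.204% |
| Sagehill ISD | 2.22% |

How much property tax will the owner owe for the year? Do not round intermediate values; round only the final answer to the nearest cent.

$1,044.58

Uncapped assessed value = $270,968 × 0.165 = $44,709.72
Cap limit = $37,200 × 1.04 = $38,688
Taxable assessed value = min($44,709.72, $38,688) = $38,688 (cap binds)
Cedarvale Township: $38,688 × 0.00276 = $106.77888
City of Maribel: $38,688 × 0.00204 = $78.92352
Sagehill ISD: $38,688 × 0.0222 = $858.8736
Total = $1,044.576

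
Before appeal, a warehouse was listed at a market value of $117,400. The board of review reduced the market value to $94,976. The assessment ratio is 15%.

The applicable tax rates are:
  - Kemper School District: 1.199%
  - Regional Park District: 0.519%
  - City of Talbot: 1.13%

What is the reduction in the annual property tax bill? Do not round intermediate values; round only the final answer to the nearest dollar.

$96

Old assessed value = $117,400 × 0.15 = $17,610
New assessed value = $94,976 × 0.15 = $14,246.4
Combined rate = 0.01199 + 0.00519 + 0.0113 = 0.02848
Old tax = $17,610 × 0.02848 = $501.5328
New tax = $14,246.4 × 0.02848 = $405.737472
Reduction = $501.5328 − $405.737472 = $95.795328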